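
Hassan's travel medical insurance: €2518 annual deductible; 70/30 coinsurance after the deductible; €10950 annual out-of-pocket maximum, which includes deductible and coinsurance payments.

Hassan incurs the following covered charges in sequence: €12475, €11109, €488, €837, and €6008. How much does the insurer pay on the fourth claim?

€585.90

#1 (€12475): €2518 finishes the deductible; €9957 goes to coinsurance; traveler's 30% is €2987.10. Cost to traveler: €5505.10. OOP to date €5505.10. Insurer: €12475 − €5505.10 = €6969.90.
#2 (€11109): deductible met; 30% of €11109 = €3332.70. Traveler owes €3332.70 (running OOP €8837.80). Insurer: €11109 − €3332.70 = €7776.30.
#3 (€488): deductible already satisfied, so traveler's share is 30% × €488 = €146.40. Traveler owes €146.40 (running OOP €8984.20). Plan pays €488 − €146.40 = €341.60.
#4 (€837): 30% coinsurance on €837 = €251.10. Cost to traveler: €251.10. OOP to date €9235.30. Plan pays €837 − €251.10 = €585.90.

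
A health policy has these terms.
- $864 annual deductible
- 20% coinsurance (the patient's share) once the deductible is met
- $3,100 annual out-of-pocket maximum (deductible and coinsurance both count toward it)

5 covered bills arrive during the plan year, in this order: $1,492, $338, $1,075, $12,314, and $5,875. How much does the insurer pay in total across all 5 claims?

$17,994

#1 ($1,492): $864 to deductible, leaving $628; patient's 20% is $125.60. Cost to patient: $989.60. OOP to date $989.60. Plan pays $1,492 − $989.60 = $502.40.
#2 ($338): deductible already satisfied, so patient's share is 20% × $338 = $67.60. Patient owes $67.60 (running OOP $1,057.20). Insurer: $338 − $67.60 = $270.40.
#3 ($1,075): deductible met; 20% of $1,075 = $215. Patient owes $215 (running OOP $1,272.20). Insurer: $1,075 − $215 = $860.
#4 ($12,314): deductible already satisfied, so patient's share is 20% × $12,314 = $2,462.80. Adding that to $1,272.20 gives $3,735, past the $3,100 cap; patient pays only $3,100 − $1,272.20 = $1,827.80. Insurer: $12,314 − $1,827.80 = $10,486.20.
#5 ($5,875): deductible already satisfied, so patient's share is 20% × $5,875 = $1,175. Adding that to $3,100 gives $4,275, past the $3,100 cap; patient pays only $3,100 − $3,100 = $0. Insurer: $5,875 − $0 = $5,875.
Insurer total = bills − patient's total = $21,094 − $3,100 = $17,994.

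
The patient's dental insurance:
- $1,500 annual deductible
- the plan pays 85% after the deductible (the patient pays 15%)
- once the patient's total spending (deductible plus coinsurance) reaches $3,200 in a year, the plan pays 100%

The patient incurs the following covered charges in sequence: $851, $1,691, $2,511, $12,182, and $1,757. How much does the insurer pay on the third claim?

$2,134.35

#1 ($851): entire amount goes to the deductible. Patient pays $851; OOP now $851. Plan pays $851 − $851 = $0.
#2 ($1,691): $649 to deductible, leaving $1,042; patient's 15% is $156.30. Cost to patient: $805.30. OOP to date $1,656.30. Plan pays $1,691 − $805.30 = $885.70.
#3 ($2,511): deductible met; 15% of $2,511 = $376.65. Cost to patient: $376.65. OOP to date $2,032.95. Insurer: $2,511 − $376.65 = $2,134.35.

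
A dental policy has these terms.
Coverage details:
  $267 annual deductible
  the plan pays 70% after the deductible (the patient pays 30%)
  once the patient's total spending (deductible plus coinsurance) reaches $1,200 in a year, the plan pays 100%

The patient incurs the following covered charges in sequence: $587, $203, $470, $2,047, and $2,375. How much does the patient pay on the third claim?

Claim 1 — $587: $267 to deductible, leaving $320; patient's 30% is $96. Patient owes $363 (running OOP $363).
Claim 2 — $203: deductible already satisfied, so patient's share is 30% × $203 = $60.90. Patient pays $60.90; OOP now $423.90.
Claim 3 — $470: deductible already satisfied, so patient's share is 30% × $470 = $141. Cost to patient: $141. OOP to date $564.90.

$141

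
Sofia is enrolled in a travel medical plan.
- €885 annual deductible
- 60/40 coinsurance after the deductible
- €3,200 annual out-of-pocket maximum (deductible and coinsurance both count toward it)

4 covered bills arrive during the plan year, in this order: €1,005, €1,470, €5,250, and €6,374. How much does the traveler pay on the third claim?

€1,679

#1 (€1,005): deductible takes €885, €120 remains; traveler's 40% is €48. Traveler owes €933 (running OOP €933).
#2 (€1,470): deductible met; 40% of €1,470 = €588. Cost to traveler: €588. OOP to date €1,521.
#3 (€5,250): 40% coinsurance on €5,250 = €2,100. That would push OOP to €3,621, over the €3,200 cap, so traveler pays €3,200 − €1,521 = €1,679.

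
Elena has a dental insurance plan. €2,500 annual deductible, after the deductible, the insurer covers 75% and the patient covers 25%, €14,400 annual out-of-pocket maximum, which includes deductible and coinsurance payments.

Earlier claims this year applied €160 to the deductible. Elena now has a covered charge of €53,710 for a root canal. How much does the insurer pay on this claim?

€39,470

Remaining deductible: €2,500 − €160 = €2,340.
The remaining €51,370 (= €53,710 − €2,340) moves to coinsurance.
Patient's 25% share of €51,370 is €12,842.50.
That puts the patient's cost at €2,340 + €12,842.50 = €15,182.50 before any cap.
That would bring total out-of-pocket to €15,342.50, past the €14,400 cap. The patient is capped at €14,400 − €160 = €14,240 on this claim.
Insurer pays the balance: €53,710 − €14,240 = €39,470.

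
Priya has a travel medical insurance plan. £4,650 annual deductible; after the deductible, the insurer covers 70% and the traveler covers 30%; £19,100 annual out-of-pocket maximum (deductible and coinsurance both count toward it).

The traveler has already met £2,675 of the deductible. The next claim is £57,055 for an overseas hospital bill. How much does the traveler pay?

Deductible still to meet: £4,650 − £2,675 = £1,975.
After the £1,975 deductible portion, £57,055 − £1,975 = £55,080 is subject to coinsurance.
30% of £55,080 = £16,524 falls to the traveler.
That puts the traveler's cost at £1,975 + £16,524 = £18,499 before any cap.
Adding £18,499 to the £2,675 already spent would give £21,174, which exceeds the £19,100 cap; the traveler pays just £19,100 − £2,675 = £16,425.

£16,425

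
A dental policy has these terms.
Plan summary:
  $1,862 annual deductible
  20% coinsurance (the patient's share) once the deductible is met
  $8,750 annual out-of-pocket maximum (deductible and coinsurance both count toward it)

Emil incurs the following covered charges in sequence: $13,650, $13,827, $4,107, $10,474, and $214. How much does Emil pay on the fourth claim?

$943.60

Claim 1 — $13,650: deductible takes $1,862, $11,788 remains; coinsurance $11,788 × 20% = $2,357.60. Patient owes $4,219.60 (running OOP $4,219.60).
Claim 2 — $13,827: 20% coinsurance on $13,827 = $2,765.40. Patient owes $2,765.40 (running OOP $6,985).
Claim 3 — $4,107: deductible already satisfied, so patient's share is 20% × $4,107 = $821.40. Patient pays $821.40; OOP now $7,806.40.
Claim 4 — $10,474: deductible met; 20% of $10,474 = $2,094.80. Adding that to $7,806.40 gives $9,901.20, past the $8,750 cap; patient pays only $8,750 − $7,806.40 = $943.60.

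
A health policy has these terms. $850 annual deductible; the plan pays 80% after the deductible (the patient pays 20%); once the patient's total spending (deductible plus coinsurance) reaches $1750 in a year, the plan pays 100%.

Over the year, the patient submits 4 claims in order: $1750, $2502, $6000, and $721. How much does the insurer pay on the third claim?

Claim 1 — $1750: $850 finishes the deductible; $900 goes to coinsurance; coinsurance $900 × 20% = $180. Patient owes $1030 (running OOP $1030). Plan pays $1750 − $1030 = $720.
Claim 2 — $2502: deductible already satisfied, so patient's share is 20% × $2502 = $500.40. Cost to patient: $500.40. OOP to date $1530.40. Insurer: $2502 − $500.40 = $2001.60.
Claim 3 — $6000: deductible already satisfied, so patient's share is 20% × $6000 = $1200. That would push OOP to $2730.40, over the $1750 cap, so patient pays $1750 − $1530.40 = $219.60. Insurer: $6000 − $219.60 = $5780.40.

$5780.40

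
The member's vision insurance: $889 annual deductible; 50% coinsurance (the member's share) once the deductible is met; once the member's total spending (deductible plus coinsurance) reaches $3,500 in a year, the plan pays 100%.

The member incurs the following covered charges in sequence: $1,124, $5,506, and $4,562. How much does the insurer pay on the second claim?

$3,012.50

Bill 1, $1,124: deductible takes $889, $235 remains; 50% of $235 = $117.50. Member pays $1,006.50; OOP now $1,006.50. Insurer: $1,124 − $1,006.50 = $117.50.
Bill 2, $5,506: deductible met; 50% of $5,506 = $2,753. OOP would hit $3,759.50 > $3,500, so the cap limits the member to $3,500 − $1,006.50 = $2,493.50. Insurer: $5,506 − $2,493.50 = $3,012.50.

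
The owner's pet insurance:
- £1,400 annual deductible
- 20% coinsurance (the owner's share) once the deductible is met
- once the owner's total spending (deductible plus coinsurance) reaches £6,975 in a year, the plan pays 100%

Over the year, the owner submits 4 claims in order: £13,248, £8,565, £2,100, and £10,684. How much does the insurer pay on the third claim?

£1,680

#1 (£13,248): £1,400 finishes the deductible; £11,848 goes to coinsurance; coinsurance £11,848 × 20% = £2,369.60. Owner pays £3,769.60; OOP now £3,769.60. Insurer: £13,248 − £3,769.60 = £9,478.40.
#2 (£8,565): deductible already satisfied, so owner's share is 20% × £8,565 = £1,713. Owner pays £1,713; OOP now £5,482.60. Insurer: £8,565 − £1,713 = £6,852.
#3 (£2,100): deductible met; 20% of £2,100 = £420. Cost to owner: £420. OOP to date £5,902.60. Insurer: £2,100 − £420 = £1,680.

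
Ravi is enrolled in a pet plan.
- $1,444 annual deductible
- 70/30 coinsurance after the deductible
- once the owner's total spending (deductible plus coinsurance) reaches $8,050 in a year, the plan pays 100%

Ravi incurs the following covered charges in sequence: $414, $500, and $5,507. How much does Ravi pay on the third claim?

Claim 1 ($414): fully absorbed by the deductible. Cost to owner: $414. OOP to date $414.
Claim 2 ($500): all of it applies to the deductible. Cost to owner: $500. OOP to date $914.
Claim 3 ($5,507): $530 to deductible, leaving $4,977; owner's 30% is $1,493.10. Cost to owner: $2,023.10. OOP to date $2,937.10.

$2,023.10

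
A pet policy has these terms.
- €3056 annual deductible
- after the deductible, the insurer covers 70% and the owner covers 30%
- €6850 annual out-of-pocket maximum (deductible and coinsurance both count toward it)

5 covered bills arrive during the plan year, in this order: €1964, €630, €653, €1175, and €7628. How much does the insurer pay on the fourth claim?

Claim 1 — €1964: all of it applies to the deductible. Owner pays €1964; OOP now €1964. Insurer: €1964 − €1964 = €0.
Claim 2 — €630: entire amount goes to the deductible. Owner pays €630; OOP now €2594. Insurer: €630 − €630 = €0.
Claim 3 — €653: deductible takes €462, €191 remains; owner's 30% is €57.30. Owner owes €519.30 (running OOP €3113.30). Plan pays €653 − €519.30 = €133.70.
Claim 4 — €1175: deductible met; 30% of €1175 = €352.50. Owner pays €352.50; OOP now €3465.80. Insurer: €1175 − €352.50 = €822.50.

€822.50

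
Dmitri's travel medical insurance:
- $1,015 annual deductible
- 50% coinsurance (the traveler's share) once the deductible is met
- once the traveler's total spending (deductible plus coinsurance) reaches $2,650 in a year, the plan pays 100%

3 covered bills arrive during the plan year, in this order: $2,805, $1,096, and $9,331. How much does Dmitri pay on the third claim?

$192

Bill 1, $2,805: $1,015 finishes the deductible; $1,790 goes to coinsurance; coinsurance $1,790 × 50% = $895. Cost to traveler: $1,910. OOP to date $1,910.
Bill 2, $1,096: 50% coinsurance on $1,096 = $548. Cost to traveler: $548. OOP to date $2,458.
Bill 3, $9,331: 50% coinsurance on $9,331 = $4,665.50. Adding that to $2,458 gives $7,123.50, past the $2,650 cap; traveler pays only $2,650 − $2,458 = $192.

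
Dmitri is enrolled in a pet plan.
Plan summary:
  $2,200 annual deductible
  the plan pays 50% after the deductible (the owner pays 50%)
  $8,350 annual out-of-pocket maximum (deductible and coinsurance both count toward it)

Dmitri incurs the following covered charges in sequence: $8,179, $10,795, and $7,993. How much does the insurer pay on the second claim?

$7,634.50

Claim 1 — $8,179: $2,200 finishes the deductible; $5,979 goes to coinsurance; 50% of $5,979 = $2,989.50. Cost to owner: $5,189.50. OOP to date $5,189.50. Plan pays $8,179 − $5,189.50 = $2,989.50.
Claim 2 — $10,795: 50% coinsurance on $10,795 = $5,397.50. Adding that to $5,189.50 gives $10,587, past the $8,350 cap; owner pays only $8,350 − $5,189.50 = $3,160.50. Insurer: $10,795 − $3,160.50 = $7,634.50.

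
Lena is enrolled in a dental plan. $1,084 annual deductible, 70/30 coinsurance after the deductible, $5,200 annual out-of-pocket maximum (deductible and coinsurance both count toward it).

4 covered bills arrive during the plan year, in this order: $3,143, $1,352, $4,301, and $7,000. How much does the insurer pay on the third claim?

#1 ($3,143): $1,084 to deductible, leaving $2,059; coinsurance $2,059 × 30% = $617.70. Patient pays $1,701.70; OOP now $1,701.70. Insurer: $3,143 − $1,701.70 = $1,441.30.
#2 ($1,352): 30% coinsurance on $1,352 = $405.60. Patient owes $405.60 (running OOP $2,107.30). Plan pays $1,352 − $405.60 = $946.40.
#3 ($4,301): 30% coinsurance on $4,301 = $1,290.30. Cost to patient: $1,290.30. OOP to date $3,397.60. Plan pays $4,301 − $1,290.30 = $3,010.70.

$3,010.70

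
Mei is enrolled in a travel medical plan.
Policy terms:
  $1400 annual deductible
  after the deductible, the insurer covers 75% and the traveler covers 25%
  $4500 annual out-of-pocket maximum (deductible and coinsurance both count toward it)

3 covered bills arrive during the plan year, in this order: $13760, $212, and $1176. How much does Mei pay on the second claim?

$10

Claim 1 ($13760): $1400 to deductible, leaving $12360; 25% of $12360 = $3090. Traveler owes $4490 (running OOP $4490).
Claim 2 ($212): deductible already satisfied, so traveler's share is 25% × $212 = $53. Adding that to $4490 gives $4543, past the $4500 cap; traveler pays only $4500 − $4490 = $10.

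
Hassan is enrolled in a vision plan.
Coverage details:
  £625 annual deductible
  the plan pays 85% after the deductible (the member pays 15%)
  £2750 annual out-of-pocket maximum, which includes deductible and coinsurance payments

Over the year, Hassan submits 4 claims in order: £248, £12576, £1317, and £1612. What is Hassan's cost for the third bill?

Bill 1, £248: entire amount goes to the deductible. Member pays £248; OOP now £248.
Bill 2, £12576: £377 to deductible, leaving £12199; 15% of £12199 = £1829.85. Cost to member: £2206.85. OOP to date £2454.85.
Bill 3, £1317: 15% coinsurance on £1317 = £197.55. Member owes £197.55 (running OOP £2652.40).

£197.55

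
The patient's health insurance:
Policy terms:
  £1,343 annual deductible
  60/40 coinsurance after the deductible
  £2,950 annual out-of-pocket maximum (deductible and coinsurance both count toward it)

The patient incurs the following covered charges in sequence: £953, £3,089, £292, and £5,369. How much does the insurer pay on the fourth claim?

#1 (£953): all of it applies to the deductible. Patient pays £953; OOP now £953. Plan pays £953 − £953 = £0.
#2 (£3,089): £390 finishes the deductible; £2,699 goes to coinsurance; patient's 40% is £1,079.60. Patient pays £1,469.60; OOP now £2,422.60. Plan pays £3,089 − £1,469.60 = £1,619.40.
#3 (£292): deductible met; 40% of £292 = £116.80. Cost to patient: £116.80. OOP to date £2,539.40. Plan pays £292 − £116.80 = £175.20.
#4 (£5,369): 40% coinsurance on £5,369 = £2,147.60. That would push OOP to £4,687, over the £2,950 cap, so patient pays £2,950 − £2,539.40 = £410.60. Plan pays £5,369 − £410.60 = £4,958.40.

£4,958.40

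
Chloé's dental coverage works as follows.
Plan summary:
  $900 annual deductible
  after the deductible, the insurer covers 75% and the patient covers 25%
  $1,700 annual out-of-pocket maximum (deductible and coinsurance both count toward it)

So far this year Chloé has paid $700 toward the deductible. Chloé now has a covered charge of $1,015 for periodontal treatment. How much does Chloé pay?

$700 of the $900 deductible is already met, leaving $200.
The remaining $815 (= $1,015 − $200) moves to coinsurance.
25% of $815 = $203.75 falls to the patient.
So the patient owes $200 + $203.75 = $403.75 before any cap.
Cumulative spending $700 + $403.75 = $1,103.75 stays under the $1,700 maximum.

$403.75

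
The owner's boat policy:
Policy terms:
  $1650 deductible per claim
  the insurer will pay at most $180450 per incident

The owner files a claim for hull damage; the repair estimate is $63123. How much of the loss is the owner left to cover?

$1650

After the deductible, $63123 − $1650 = $61473 remains.
That's under the $180450 cap, so the insurer reimburses the full $61473.
Owner's share is the uncovered remainder: $63123 − $61473 = $1650.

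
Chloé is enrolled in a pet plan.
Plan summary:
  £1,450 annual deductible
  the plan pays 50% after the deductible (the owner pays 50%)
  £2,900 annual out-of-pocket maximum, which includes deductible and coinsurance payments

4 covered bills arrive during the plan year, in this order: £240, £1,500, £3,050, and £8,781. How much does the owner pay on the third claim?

Claim 1 — £240: all of it applies to the deductible. Owner pays £240; OOP now £240.
Claim 2 — £1,500: deductible takes £1,210, £290 remains; coinsurance £290 × 50% = £145. Cost to owner: £1,355. OOP to date £1,595.
Claim 3 — £3,050: deductible met; 50% of £3,050 = £1,525. OOP would hit £3,120 > £2,900, so the cap limits the owner to £2,900 − £1,595 = £1,305.

£1,305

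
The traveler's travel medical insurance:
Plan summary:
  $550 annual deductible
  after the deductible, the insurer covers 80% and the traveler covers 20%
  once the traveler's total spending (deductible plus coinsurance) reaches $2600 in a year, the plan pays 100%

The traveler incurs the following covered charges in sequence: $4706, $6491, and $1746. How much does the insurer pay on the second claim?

Claim 1 ($4706): $550 to deductible, leaving $4156; traveler's 20% is $831.20. Traveler pays $1381.20; OOP now $1381.20. Plan pays $4706 − $1381.20 = $3324.80.
Claim 2 ($6491): deductible met; 20% of $6491 = $1298.20. Adding that to $1381.20 gives $2679.40, past the $2600 cap; traveler pays only $2600 − $1381.20 = $1218.80. Insurer: $6491 − $1218.80 = $5272.20.

$5272.20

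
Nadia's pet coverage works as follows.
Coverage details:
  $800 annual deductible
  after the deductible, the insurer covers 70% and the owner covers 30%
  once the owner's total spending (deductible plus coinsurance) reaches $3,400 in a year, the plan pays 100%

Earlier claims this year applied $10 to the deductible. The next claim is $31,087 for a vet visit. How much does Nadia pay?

Deductible still to meet: $800 − $10 = $790.
After the $790 deductible portion, $31,087 − $790 = $30,297 is subject to coinsurance.
30% of $30,297 = $9,089.10 falls to the owner.
So the owner owes $790 + $9,089.10 = $9,879.10 before any cap.
Year-to-date out-of-pocket would reach $10 + $9,879.10 = $9,889.10, above the $3,400 maximum, so the owner pays only $3,400 − $10 = $3,390.

$3,390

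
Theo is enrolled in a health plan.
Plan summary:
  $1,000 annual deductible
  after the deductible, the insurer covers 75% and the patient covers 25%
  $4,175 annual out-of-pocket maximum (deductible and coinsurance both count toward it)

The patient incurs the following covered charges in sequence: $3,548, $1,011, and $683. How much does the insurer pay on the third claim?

$512.25

#1 ($3,548): deductible takes $1,000, $2,548 remains; 25% of $2,548 = $637. Cost to patient: $1,637. OOP to date $1,637. Plan pays $3,548 − $1,637 = $1,911.
#2 ($1,011): 25% coinsurance on $1,011 = $252.75. Cost to patient: $252.75. OOP to date $1,889.75. Plan pays $1,011 − $252.75 = $758.25.
#3 ($683): deductible already satisfied, so patient's share is 25% × $683 = $170.75. Cost to patient: $170.75. OOP to date $2,060.50. Plan pays $683 − $170.75 = $512.25.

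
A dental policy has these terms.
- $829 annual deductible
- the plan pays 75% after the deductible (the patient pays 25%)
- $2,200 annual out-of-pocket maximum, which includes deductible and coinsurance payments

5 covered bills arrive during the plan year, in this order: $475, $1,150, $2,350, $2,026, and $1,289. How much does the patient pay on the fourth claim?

Claim 1 ($475): entire amount goes to the deductible. Cost to patient: $475. OOP to date $475.
Claim 2 ($1,150): $354 to deductible, leaving $796; 25% of $796 = $199. Patient pays $553; OOP now $1,028.
Claim 3 ($2,350): deductible met; 25% of $2,350 = $587.50. Patient pays $587.50; OOP now $1,615.50.
Claim 4 ($2,026): deductible already satisfied, so patient's share is 25% × $2,026 = $506.50. Patient pays $506.50; OOP now $2,122.

$506.50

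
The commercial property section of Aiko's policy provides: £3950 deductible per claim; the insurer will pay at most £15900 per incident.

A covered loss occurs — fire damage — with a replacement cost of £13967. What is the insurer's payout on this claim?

Subtract the deductible: £13967 − £3950 = £10017.
That's under the £15900 cap, so the insurer reimburses the full £10017.

£10017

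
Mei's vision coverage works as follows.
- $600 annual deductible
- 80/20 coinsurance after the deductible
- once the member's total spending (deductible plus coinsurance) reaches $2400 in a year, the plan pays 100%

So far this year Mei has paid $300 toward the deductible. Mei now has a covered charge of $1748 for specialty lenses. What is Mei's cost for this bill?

$300 of the $600 deductible is already met, leaving $300.
That leaves $1748 − $300 = $1448 for coinsurance.
Coinsurance: $1448 × 20% = $289.60.
So the member owes $300 + $289.60 = $589.60 before any cap.
Year-to-date out-of-pocket becomes $300 + $589.60 = $889.60, still under the $2400 maximum, so no cap applies.

$589.60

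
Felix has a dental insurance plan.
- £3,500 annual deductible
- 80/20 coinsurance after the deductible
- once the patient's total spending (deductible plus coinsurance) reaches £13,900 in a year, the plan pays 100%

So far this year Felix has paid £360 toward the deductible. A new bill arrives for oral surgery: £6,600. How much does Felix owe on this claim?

Deductible still to meet: £3,500 − £360 = £3,140.
After the £3,140 deductible portion, £6,600 − £3,140 = £3,460 is subject to coinsurance.
Coinsurance: £3,460 × 20% = £692.
So the patient owes £3,140 + £692 = £3,832 before any cap.
Total out-of-pocket so far would be £360 + £3,832 = £4,192, below the £13,900 cap — no reduction.

£3,832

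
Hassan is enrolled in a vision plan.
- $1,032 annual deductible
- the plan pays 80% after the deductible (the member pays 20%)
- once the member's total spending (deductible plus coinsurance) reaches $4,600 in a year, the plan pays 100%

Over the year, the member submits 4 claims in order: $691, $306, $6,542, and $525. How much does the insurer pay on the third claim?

Claim 1 ($691): entire amount goes to the deductible. Member owes $691 (running OOP $691). Plan pays $691 − $691 = $0.
Claim 2 ($306): all of it applies to the deductible. Member pays $306; OOP now $997. Insurer: $306 − $306 = $0.
Claim 3 ($6,542): deductible takes $35, $6,507 remains; 20% of $6,507 = $1,301.40. Member pays $1,336.40; OOP now $2,333.40. Plan pays $6,542 − $1,336.40 = $5,205.60.

$5,205.60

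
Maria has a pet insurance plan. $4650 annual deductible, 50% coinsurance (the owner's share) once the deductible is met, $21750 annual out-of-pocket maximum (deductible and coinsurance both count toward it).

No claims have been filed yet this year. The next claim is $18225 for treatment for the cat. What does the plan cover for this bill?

Nothing has been paid toward the $4650 deductible, so the first $4650 of this charge is applied there.
That leaves $18225 − $4650 = $13575 for coinsurance.
Owner's 50% share of $13575 is $6787.50.
Owner responsibility before any cap: $4650 + $6787.50 = $11437.50.
Cumulative spending $0 + $11437.50 = $11437.50 stays under the $21750 maximum.
The plan picks up $18225 − $11437.50 = $6787.50.

$6787.50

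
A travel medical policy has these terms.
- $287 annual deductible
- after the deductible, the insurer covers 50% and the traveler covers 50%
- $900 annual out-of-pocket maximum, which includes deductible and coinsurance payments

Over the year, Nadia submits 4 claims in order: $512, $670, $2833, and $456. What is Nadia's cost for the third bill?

Bill 1, $512: deductible takes $287, $225 remains; 50% of $225 = $112.50. Traveler pays $399.50; OOP now $399.50.
Bill 2, $670: deductible met; 50% of $670 = $335. Traveler owes $335 (running OOP $734.50).
Bill 3, $2833: deductible met; 50% of $2833 = $1416.50. Adding that to $734.50 gives $2151, past the $900 cap; traveler pays only $900 − $734.50 = $165.50.

$165.50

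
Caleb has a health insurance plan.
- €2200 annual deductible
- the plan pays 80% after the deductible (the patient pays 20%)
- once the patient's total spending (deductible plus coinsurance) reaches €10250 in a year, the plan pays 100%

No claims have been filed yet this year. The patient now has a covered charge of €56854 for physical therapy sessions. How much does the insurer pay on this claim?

Deductible not yet touched, so the first €2200 of the bill goes to the deductible.
That leaves €56854 − €2200 = €54654 for coinsurance.
20% of €54654 = €10930.80 falls to the patient.
So the patient owes €2200 + €10930.80 = €13130.80 before any cap.
Year-to-date out-of-pocket would reach €0 + €13130.80 = €13130.80, above the €10250 maximum, so the patient pays only €10250 − €0 = €10250.
The insurer covers the remainder: €56854 − €10250 = €46604.

€46604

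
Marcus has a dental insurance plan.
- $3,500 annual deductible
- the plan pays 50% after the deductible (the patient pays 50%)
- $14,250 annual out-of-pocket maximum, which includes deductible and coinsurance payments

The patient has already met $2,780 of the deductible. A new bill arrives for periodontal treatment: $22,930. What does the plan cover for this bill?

Remaining deductible: $3,500 − $2,780 = $720.
That leaves $22,930 − $720 = $22,210 for coinsurance.
Patient's 50% share of $22,210 is $11,105.
Patient responsibility before any cap: $720 + $11,105 = $11,825.
Year-to-date out-of-pocket would reach $2,780 + $11,825 = $14,605, above the $14,250 maximum, so the patient pays only $14,250 − $2,780 = $11,470.
The insurer covers the remainder: $22,930 − $11,470 = $11,460.

$11,460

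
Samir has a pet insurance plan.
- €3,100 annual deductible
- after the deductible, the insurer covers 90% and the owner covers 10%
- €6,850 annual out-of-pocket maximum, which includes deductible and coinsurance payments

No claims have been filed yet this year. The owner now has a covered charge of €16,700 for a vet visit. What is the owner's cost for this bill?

€4,460

The full €3,100 deductible is still open; €3,100 of this bill applies to it.
After the €3,100 deductible portion, €16,700 − €3,100 = €13,600 is subject to coinsurance.
Coinsurance: €13,600 × 10% = €1,360.
So the owner owes €3,100 + €1,360 = €4,460 before any cap.
Cumulative spending €0 + €4,460 = €4,460 stays under the €6,850 maximum.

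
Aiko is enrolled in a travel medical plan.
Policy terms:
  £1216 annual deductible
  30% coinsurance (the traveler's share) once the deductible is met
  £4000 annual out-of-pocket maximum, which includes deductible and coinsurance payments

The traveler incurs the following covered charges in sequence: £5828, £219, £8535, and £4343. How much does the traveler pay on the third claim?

Bill 1, £5828: £1216 finishes the deductible; £4612 goes to coinsurance; 30% of £4612 = £1383.60. Traveler pays £2599.60; OOP now £2599.60.
Bill 2, £219: deductible already satisfied, so traveler's share is 30% × £219 = £65.70. Cost to traveler: £65.70. OOP to date £2665.30.
Bill 3, £8535: deductible met; 30% of £8535 = £2560.50. That would push OOP to £5225.80, over the £4000 cap, so traveler pays £4000 − £2665.30 = £1334.70.

£1334.70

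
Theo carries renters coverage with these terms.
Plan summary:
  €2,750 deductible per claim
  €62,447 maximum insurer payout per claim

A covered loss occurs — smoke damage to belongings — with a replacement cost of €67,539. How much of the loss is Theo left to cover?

€5,092

After the deductible, €67,539 − €2,750 = €64,789 remains.
Since €64,789 > €62,447, the payout is capped at €62,447.
Tenant's share is the uncovered remainder: €67,539 − €62,447 = €5,092.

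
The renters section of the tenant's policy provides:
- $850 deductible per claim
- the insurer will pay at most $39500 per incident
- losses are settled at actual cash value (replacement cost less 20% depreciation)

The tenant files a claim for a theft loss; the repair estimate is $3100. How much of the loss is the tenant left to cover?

Depreciate 20%: the covered value is $3100 × 0.8 = $2480.
After the deductible, $2480 − $850 = $1630 remains.
That's under the $39500 cap, so the insurer reimburses the full $1630.
Tenant's share is the uncovered remainder: $3100 − $1630 = $1470.

$1470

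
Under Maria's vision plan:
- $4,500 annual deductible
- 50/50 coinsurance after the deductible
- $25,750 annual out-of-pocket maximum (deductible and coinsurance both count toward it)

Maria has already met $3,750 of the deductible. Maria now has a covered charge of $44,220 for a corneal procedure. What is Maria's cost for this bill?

$22,000

Remaining deductible: $4,500 − $3,750 = $750.
That leaves $44,220 − $750 = $43,470 for coinsurance.
Coinsurance: $43,470 × 50% = $21,735.
So the member owes $750 + $21,735 = $22,485 before any cap.
Adding $22,485 to the $3,750 already spent would give $26,235, which exceeds the $25,750 cap; the member pays just $25,750 − $3,750 = $22,000.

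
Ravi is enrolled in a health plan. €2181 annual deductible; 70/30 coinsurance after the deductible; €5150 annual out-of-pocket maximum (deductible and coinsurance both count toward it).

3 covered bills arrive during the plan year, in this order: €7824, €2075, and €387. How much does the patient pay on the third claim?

Claim 1 — €7824: €2181 finishes the deductible; €5643 goes to coinsurance; patient's 30% is €1692.90. Patient pays €3873.90; OOP now €3873.90.
Claim 2 — €2075: deductible already satisfied, so patient's share is 30% × €2075 = €622.50. Cost to patient: €622.50. OOP to date €4496.40.
Claim 3 — €387: deductible already satisfied, so patient's share is 30% × €387 = €116.10. Patient owes €116.10 (running OOP €4612.50).

€116.10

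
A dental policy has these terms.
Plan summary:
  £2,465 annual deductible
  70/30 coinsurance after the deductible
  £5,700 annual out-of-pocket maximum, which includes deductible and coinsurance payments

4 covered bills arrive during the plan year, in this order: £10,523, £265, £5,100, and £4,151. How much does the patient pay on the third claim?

#1 (£10,523): £2,465 to deductible, leaving £8,058; 30% of £8,058 = £2,417.40. Cost to patient: £4,882.40. OOP to date £4,882.40.
#2 (£265): 30% coinsurance on £265 = £79.50. Patient pays £79.50; OOP now £4,961.90.
#3 (£5,100): 30% coinsurance on £5,100 = £1,530. OOP would hit £6,491.90 > £5,700, so the cap limits the patient to £5,700 − £4,961.90 = £738.10.

£738.10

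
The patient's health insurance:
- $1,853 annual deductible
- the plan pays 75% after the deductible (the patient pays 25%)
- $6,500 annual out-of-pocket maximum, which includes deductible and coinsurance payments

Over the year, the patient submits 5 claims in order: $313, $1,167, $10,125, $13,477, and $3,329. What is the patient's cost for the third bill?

$2,811

Claim 1 — $313: all of it applies to the deductible. Cost to patient: $313. OOP to date $313.
Claim 2 — $1,167: all of it applies to the deductible. Patient pays $1,167; OOP now $1,480.
Claim 3 — $10,125: deductible takes $373, $9,752 remains; patient's 25% is $2,438. Patient pays $2,811; OOP now $4,291.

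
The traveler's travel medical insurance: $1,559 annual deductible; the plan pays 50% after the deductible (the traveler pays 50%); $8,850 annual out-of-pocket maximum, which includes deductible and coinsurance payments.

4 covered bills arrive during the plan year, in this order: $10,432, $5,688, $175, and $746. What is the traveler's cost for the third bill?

#1 ($10,432): deductible takes $1,559, $8,873 remains; 50% of $8,873 = $4,436.50. Traveler pays $5,995.50; OOP now $5,995.50.
#2 ($5,688): deductible met; 50% of $5,688 = $2,844. Cost to traveler: $2,844. OOP to date $8,839.50.
#3 ($175): deductible met; 50% of $175 = $87.50. Adding that to $8,839.50 gives $8,927, past the $8,850 cap; traveler pays only $8,850 − $8,839.50 = $10.50.

$10.50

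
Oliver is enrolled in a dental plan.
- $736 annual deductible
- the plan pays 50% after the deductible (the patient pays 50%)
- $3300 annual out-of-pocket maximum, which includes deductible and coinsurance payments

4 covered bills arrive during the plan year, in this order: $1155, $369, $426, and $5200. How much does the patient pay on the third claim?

Claim 1 — $1155: deductible takes $736, $419 remains; 50% of $419 = $209.50. Patient owes $945.50 (running OOP $945.50).
Claim 2 — $369: deductible already satisfied, so patient's share is 50% × $369 = $184.50. Patient owes $184.50 (running OOP $1130).
Claim 3 — $426: deductible already satisfied, so patient's share is 50% × $426 = $213. Cost to patient: $213. OOP to date $1343.

$213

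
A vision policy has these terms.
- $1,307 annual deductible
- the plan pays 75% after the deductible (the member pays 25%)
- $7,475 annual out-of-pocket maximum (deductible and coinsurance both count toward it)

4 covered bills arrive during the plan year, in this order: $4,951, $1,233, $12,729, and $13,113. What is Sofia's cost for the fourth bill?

$1,766.50

Claim 1 ($4,951): $1,307 finishes the deductible; $3,644 goes to coinsurance; 25% of $3,644 = $911. Cost to member: $2,218. OOP to date $2,218.
Claim 2 ($1,233): 25% coinsurance on $1,233 = $308.25. Member pays $308.25; OOP now $2,526.25.
Claim 3 ($12,729): deductible met; 25% of $12,729 = $3,182.25. Member pays $3,182.25; OOP now $5,708.50.
Claim 4 ($13,113): deductible met; 25% of $13,113 = $3,278.25. Adding that to $5,708.50 gives $8,986.75, past the $7,475 cap; member pays only $7,475 − $5,708.50 = $1,766.50.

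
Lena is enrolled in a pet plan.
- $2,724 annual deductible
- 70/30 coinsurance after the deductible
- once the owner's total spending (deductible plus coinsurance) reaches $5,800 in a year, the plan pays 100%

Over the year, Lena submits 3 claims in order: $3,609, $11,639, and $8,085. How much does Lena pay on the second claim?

$2,810.50

#1 ($3,609): $2,724 finishes the deductible; $885 goes to coinsurance; coinsurance $885 × 30% = $265.50. Owner owes $2,989.50 (running OOP $2,989.50).
#2 ($11,639): deductible met; 30% of $11,639 = $3,491.70. Adding that to $2,989.50 gives $6,481.20, past the $5,800 cap; owner pays only $5,800 − $2,989.50 = $2,810.50.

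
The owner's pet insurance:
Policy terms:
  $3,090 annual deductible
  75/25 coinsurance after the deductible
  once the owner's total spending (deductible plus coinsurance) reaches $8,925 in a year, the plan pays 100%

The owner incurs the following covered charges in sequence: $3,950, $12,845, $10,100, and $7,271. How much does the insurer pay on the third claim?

$7,691.25

Claim 1 — $3,950: $3,090 finishes the deductible; $860 goes to coinsurance; owner's 25% is $215. Owner owes $3,305 (running OOP $3,305). Insurer: $3,950 − $3,305 = $645.
Claim 2 — $12,845: 25% coinsurance on $12,845 = $3,211.25. Owner pays $3,211.25; OOP now $6,516.25. Insurer: $12,845 − $3,211.25 = $9,633.75.
Claim 3 — $10,100: deductible already satisfied, so owner's share is 25% × $10,100 = $2,525. OOP would hit $9,041.25 > $8,925, so the cap limits the owner to $8,925 − $6,516.25 = $2,408.75. Insurer: $10,100 − $2,408.75 = $7,691.25.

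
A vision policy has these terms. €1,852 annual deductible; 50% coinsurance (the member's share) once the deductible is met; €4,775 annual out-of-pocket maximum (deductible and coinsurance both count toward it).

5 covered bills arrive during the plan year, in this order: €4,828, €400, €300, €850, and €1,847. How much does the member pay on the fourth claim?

€425

Claim 1 (€4,828): €1,852 finishes the deductible; €2,976 goes to coinsurance; 50% of €2,976 = €1,488. Member owes €3,340 (running OOP €3,340).
Claim 2 (€400): 50% coinsurance on €400 = €200. Cost to member: €200. OOP to date €3,540.
Claim 3 (€300): 50% coinsurance on €300 = €150. Cost to member: €150. OOP to date €3,690.
Claim 4 (€850): 50% coinsurance on €850 = €425. Member pays €425; OOP now €4,115.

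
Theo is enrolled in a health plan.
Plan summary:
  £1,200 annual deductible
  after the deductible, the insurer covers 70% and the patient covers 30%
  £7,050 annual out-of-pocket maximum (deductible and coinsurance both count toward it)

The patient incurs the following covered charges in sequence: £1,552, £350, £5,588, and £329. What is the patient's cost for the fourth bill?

Bill 1, £1,552: £1,200 to deductible, leaving £352; coinsurance £352 × 30% = £105.60. Patient pays £1,305.60; OOP now £1,305.60.
Bill 2, £350: deductible already satisfied, so patient's share is 30% × £350 = £105. Cost to patient: £105. OOP to date £1,410.60.
Bill 3, £5,588: deductible already satisfied, so patient's share is 30% × £5,588 = £1,676.40. Patient pays £1,676.40; OOP now £3,087.
Bill 4, £329: deductible met; 30% of £329 = £98.70. Cost to patient: £98.70. OOP to date £3,185.70.

£98.70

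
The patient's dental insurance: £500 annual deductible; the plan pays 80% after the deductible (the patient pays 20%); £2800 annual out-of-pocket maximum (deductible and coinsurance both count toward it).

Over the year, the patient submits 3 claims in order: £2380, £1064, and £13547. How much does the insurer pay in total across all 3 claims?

Claim 1 — £2380: £500 finishes the deductible; £1880 goes to coinsurance; coinsurance £1880 × 20% = £376. Patient pays £876; OOP now £876. Plan pays £2380 − £876 = £1504.
Claim 2 — £1064: deductible already satisfied, so patient's share is 20% × £1064 = £212.80. Cost to patient: £212.80. OOP to date £1088.80. Plan pays £1064 − £212.80 = £851.20.
Claim 3 — £13547: deductible met; 20% of £13547 = £2709.40. Adding that to £1088.80 gives £3798.20, past the £2800 cap; patient pays only £2800 − £1088.80 = £1711.20. Plan pays £13547 − £1711.20 = £11835.80.
Insurer total = bills − patient's total = £16991 − £2800 = £14191.

£14191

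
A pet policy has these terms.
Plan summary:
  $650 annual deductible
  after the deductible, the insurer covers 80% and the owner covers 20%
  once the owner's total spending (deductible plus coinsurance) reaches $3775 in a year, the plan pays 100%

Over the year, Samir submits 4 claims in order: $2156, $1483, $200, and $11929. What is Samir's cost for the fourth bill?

Claim 1 — $2156: deductible takes $650, $1506 remains; owner's 20% is $301.20. Cost to owner: $951.20. OOP to date $951.20.
Claim 2 — $1483: 20% coinsurance on $1483 = $296.60. Owner pays $296.60; OOP now $1247.80.
Claim 3 — $200: deductible met; 20% of $200 = $40. Cost to owner: $40. OOP to date $1287.80.
Claim 4 — $11929: deductible met; 20% of $11929 = $2385.80. Owner owes $2385.80 (running OOP $3673.60).

$2385.80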